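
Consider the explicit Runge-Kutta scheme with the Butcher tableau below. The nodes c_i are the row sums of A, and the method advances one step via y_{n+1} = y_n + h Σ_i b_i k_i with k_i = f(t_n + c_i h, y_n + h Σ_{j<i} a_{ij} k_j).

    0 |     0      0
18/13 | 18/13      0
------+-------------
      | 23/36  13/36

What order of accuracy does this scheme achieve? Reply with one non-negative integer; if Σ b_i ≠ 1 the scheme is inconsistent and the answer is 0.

b = (23/36, 13/36)
c = (0, 18/13)
Σ b_i: 23/36·1 + 13/36·1 = 1 ✓
b·c: 13/36·18/13 = 1/2 ✓; 2 stages ⇒ order 2.

2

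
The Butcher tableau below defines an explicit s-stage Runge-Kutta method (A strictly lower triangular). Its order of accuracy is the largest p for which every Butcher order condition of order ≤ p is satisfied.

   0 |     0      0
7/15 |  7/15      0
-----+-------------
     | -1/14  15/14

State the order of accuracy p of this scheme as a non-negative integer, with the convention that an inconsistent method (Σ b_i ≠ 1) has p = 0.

2

b = (-1/14, 15/14)
c = (0, 7/15)
Σ b_i: (-1/14)·1 + 15/14·1 = 1 ✓
b·c: 15/14·7/15 = 1/2 ✓; 2 stages ⇒ order 2.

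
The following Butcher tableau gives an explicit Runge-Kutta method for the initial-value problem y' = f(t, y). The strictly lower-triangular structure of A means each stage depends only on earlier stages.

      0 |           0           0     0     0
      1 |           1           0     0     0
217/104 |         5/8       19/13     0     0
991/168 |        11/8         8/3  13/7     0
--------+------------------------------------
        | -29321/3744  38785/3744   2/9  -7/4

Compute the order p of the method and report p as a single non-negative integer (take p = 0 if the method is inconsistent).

2

b = (-29321/3744, 38785/3744, 2/9, -7/4)
c = (0, 1, 217/104, 991/168)
Ac = (0, 0, 19/13, 157/24)
Σ b_i: (-29321/3744)·1 + 38785/3744·1 + 2/9·1 + (-7/4)·1 = 1 ✓
b·c: 38785/3744·1 + 2/9·217/104 + (-7/4)·991/168 = 1/2 ✓
b·c²: 38785/3744·1 + 2/9·47089/10816 + (-7/4)·982081/28224 = -15011025/302848 ≠ 1/3 ⇒ order 2.
b·Ac: 2/9·19/13 + (-7/4)·157/24 = -41645/3744 ≠ 1/6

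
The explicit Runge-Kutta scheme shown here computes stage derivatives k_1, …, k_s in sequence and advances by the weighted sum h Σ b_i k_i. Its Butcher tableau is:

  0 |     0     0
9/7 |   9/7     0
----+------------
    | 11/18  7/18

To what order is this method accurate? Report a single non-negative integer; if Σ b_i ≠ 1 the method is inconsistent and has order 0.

2

b = (11/18, 7/18)
c = (0, 9/7)
Σ b_i: 11/18·1 + 7/18·1 = 1 ✓
b·c: 7/18·9/7 = 1/2 ✓; 2 stages ⇒ order 2.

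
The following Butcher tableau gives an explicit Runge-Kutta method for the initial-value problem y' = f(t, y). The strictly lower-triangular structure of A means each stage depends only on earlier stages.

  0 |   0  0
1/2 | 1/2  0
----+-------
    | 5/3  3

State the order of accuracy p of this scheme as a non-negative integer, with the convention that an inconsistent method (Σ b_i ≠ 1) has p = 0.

b = (5/3, 3)
c = (0, 1/2)
Σ b_i: 5/3·1 + 3·1 = 14/3 ≠ 1 ⇒ order 0.

0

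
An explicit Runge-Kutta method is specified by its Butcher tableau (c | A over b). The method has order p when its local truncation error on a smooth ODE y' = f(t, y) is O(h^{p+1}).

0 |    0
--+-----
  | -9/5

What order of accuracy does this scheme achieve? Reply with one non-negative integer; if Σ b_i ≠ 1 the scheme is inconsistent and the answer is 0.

0

b = (-9/5)
c = (0)
Σ b_i: (-9/5)·1 = -9/5 ≠ 1 ⇒ order 0.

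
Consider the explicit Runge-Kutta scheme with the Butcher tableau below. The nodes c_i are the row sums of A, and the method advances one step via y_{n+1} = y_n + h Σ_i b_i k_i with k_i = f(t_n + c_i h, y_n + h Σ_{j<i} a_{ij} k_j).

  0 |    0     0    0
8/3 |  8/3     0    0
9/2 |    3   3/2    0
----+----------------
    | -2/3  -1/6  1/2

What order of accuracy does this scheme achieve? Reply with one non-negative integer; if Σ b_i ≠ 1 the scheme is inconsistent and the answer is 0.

b = (-2/3, -1/6, 1/2)
c = (0, 8/3, 9/2)
Ac = (0, 0, 4)
Σ b_i: (-2/3)·1 + (-1/6)·1 + 1/2·1 = -1/3 ≠ 1 ⇒ order 0.

0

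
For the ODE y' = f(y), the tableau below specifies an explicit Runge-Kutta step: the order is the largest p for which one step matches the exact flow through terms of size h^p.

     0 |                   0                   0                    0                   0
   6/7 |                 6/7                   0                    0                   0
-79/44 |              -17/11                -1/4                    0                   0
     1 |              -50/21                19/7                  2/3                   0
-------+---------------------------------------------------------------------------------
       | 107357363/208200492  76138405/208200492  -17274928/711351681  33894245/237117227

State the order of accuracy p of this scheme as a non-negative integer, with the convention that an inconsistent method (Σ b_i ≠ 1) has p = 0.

b = (107357363/208200492, 76138405/208200492, -17274928/711351681, 33894245/237117227)
c = (0, 6/7, -79/44, 1)
Ac = (0, 0, -3/14, 3653/3234)
Σ b_i: 107357363/208200492·1 + 76138405/208200492·1 + (-17274928/711351681)·1 + 33894245/237117227·1 = 1 ✓
b·c: 76138405/208200492·6/7 + (-17274928/711351681)·(-79/44) + 33894245/237117227·1 = 1/2 ✓
b·c²: 76138405/208200492·36/49 + (-17274928/711351681)·6241/1936 + 33894245/237117227·1 = 1/3 ✓
b·Ac: (-17274928/711351681)·(-3/14) + 33894245/237117227·3653/3234 = 1/6 ✓
b·c³: 76138405/208200492·216/343 + (-17274928/711351681)·(-493039/85184) + 33894245/237117227·1 = 2745620639/5343812628 ≠ 1/4 ⇒ order 3.
b·(c∘Ac): (-17274928/711351681)·237/616 + 33894245/237117227·3653/3234 = 36949921/242900574 ≠ 1/8
b·Ac²: (-17274928/711351681)·(-9/49) + 33894245/237117227·4126999/996072 = 261474971113/438192635496 ≠ 1/12
b·A²c: 33894245/237117227·(-1/7) = -4842035/237117227 ≠ 1/24

3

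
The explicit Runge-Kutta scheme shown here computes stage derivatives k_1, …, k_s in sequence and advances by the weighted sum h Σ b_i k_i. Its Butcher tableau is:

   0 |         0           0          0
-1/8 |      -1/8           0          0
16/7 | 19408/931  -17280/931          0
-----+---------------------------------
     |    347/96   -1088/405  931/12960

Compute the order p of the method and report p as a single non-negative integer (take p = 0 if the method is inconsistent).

3

b = (347/96, -1088/405, 931/12960)
c = (0, -1/8, 16/7)
Ac = (0, 0, 2160/931)
Σ b_i: 347/96·1 + (-1088/405)·1 + 931/12960·1 = 1 ✓
b·c: (-1088/405)·(-1/8) + 931/12960·16/7 = 1/2 ✓
b·c²: (-1088/405)·1/64 + 931/12960·256/49 = 1/3 ✓
b·Ac: 931/12960·2160/931 = 1/6 ✓; 3 stages ⇒ order 3.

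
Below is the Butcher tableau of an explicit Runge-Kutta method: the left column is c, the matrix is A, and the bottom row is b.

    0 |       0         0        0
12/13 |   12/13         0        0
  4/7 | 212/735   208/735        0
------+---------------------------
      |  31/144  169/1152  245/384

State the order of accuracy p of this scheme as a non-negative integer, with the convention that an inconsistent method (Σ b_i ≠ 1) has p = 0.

b = (31/144, 169/1152, 245/384)
c = (0, 12/13, 4/7)
Ac = (0, 0, 64/245)
Σ b_i: 31/144·1 + 169/1152·1 + 245/384·1 = 1 ✓
b·c: 169/1152·12/13 + 245/384·4/7 = 1/2 ✓
b·c²: 169/1152·144/169 + 245/384·16/49 = 1/3 ✓
b·Ac: 245/384·64/245 = 1/6 ✓; 3 stages ⇒ order 3.

3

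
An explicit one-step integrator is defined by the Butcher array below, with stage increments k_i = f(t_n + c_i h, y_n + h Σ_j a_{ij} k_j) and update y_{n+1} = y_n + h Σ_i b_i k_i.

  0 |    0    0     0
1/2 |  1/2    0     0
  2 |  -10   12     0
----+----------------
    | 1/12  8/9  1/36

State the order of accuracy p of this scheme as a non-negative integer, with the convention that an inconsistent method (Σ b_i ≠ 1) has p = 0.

3

b = (1/12, 8/9, 1/36)
c = (0, 1/2, 2)
Ac = (0, 0, 6)
Σ b_i: 1/12·1 + 8/9·1 + 1/36·1 = 1 ✓
b·c: 8/9·1/2 + 1/36·2 = 1/2 ✓
b·c²: 8/9·1/4 + 1/36·4 = 1/3 ✓
b·Ac: 1/36·6 = 1/6 ✓; 3 stages ⇒ order 3.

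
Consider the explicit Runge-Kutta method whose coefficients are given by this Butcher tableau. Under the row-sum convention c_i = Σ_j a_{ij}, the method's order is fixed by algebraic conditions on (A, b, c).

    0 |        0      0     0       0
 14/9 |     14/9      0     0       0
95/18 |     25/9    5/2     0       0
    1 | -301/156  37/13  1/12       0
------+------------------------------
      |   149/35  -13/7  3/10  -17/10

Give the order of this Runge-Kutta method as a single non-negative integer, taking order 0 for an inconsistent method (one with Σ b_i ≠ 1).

1

b = (149/35, -13/7, 3/10, -17/10)
c = (0, 14/9, 95/18, 1)
Ac = (0, 0, 35/9, 13667/2808)
Σ b_i: 149/35·1 + (-13/7)·1 + 3/10·1 + (-17/10)·1 = 1 ✓
b·c: (-13/7)·14/9 + 3/10·95/18 + (-17/10)·1 = -541/180 ≠ 1/2 ⇒ order 1.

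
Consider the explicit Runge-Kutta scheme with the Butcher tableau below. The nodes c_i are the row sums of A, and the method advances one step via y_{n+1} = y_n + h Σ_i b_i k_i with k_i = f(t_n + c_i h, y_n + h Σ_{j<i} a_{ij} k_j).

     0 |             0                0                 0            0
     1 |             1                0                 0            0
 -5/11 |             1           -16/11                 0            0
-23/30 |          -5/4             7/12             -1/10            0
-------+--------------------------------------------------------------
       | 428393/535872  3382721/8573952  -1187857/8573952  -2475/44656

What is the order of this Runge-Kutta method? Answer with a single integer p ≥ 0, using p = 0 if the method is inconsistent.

3

b = (428393/535872, 3382721/8573952, -1187857/8573952, -2475/44656)
c = (0, 1, -5/11, -23/30)
Ac = (0, 0, -16/11, 83/132)
Σ b_i: 428393/535872·1 + 3382721/8573952·1 + (-1187857/8573952)·1 + (-2475/44656)·1 = 1 ✓
b·c: 3382721/8573952·1 + (-1187857/8573952)·(-5/11) + (-2475/44656)·(-23/30) = 1/2 ✓
b·c²: 3382721/8573952·1 + (-1187857/8573952)·25/121 + (-2475/44656)·529/900 = 1/3 ✓
b·Ac: (-1187857/8573952)·(-16/11) + (-2475/44656)·83/132 = 1/6 ✓
b·c³: 3382721/8573952·1 + (-1187857/8573952)·(-125/1331) + (-2475/44656)·(-12167/27000) = 25495367/58945920 ≠ 1/4 ⇒ order 3.
b·(c∘Ac): (-1187857/8573952)·80/121 + (-2475/44656)·(-1909/3960) = -69535/1071744 ≠ 1/8
b·Ac²: (-1187857/8573952)·(-16/11) + (-2475/44656)·817/1452 = 15688/92103 ≠ 1/12
b·A²c: (-2475/44656)·8/55 = -45/5582 ≠ 1/24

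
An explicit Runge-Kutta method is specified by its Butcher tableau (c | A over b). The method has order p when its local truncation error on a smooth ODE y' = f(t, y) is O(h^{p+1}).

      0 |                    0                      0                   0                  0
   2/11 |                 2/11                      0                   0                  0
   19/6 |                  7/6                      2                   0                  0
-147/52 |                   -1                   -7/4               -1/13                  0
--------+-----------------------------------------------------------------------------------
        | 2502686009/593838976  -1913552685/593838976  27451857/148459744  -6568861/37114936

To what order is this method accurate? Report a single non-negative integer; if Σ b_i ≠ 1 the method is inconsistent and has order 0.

b = (2502686009/593838976, -1913552685/593838976, 27451857/148459744, -6568861/37114936)
c = (0, 2/11, 19/6, -147/52)
Ac = (0, 0, 4/11, -241/429)
Σ b_i: 2502686009/593838976·1 + (-1913552685/593838976)·1 + 27451857/148459744·1 + (-6568861/37114936)·1 = 1 ✓
b·c: (-1913552685/593838976)·2/11 + 27451857/148459744·19/6 + (-6568861/37114936)·(-147/52) = 1/2 ✓
b·c²: (-1913552685/593838976)·4/121 + 27451857/148459744·361/36 + (-6568861/37114936)·21609/2704 = 1/3 ✓
b·Ac: 27451857/148459744·4/11 + (-6568861/37114936)·(-241/429) = 1/6 ✓
b·c³: (-1913552685/593838976)·8/1331 + 27451857/148459744·6859/216 + (-6568861/37114936)·(-3176523/140608) = 30114680920579/3057083048448 ≠ 1/4 ⇒ order 3.
b·(c∘Ac): 27451857/148459744·38/33 + (-6568861/37114936)·11809/7436 = -10116409/148459744 ≠ 1/8
b·Ac²: 27451857/148459744·8/121 + (-6568861/37114936)·(-46957/56628) = 2336705903/14697514656 ≠ 1/12
b·A²c: (-6568861/37114936)·(-4/143) = 505297/102066074 ≠ 1/24

3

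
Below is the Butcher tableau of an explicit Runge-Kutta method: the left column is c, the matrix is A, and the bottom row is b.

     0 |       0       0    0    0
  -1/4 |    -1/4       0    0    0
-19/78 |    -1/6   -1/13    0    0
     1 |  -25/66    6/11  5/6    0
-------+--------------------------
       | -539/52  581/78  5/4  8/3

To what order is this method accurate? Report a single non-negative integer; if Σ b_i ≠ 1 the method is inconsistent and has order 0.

b = (-539/52, 581/78, 5/4, 8/3)
c = (0, -1/4, -19/78, 1)
Ac = (0, 0, 1/52, -1747/5148)
Σ b_i: (-539/52)·1 + 581/78·1 + 5/4·1 + 8/3·1 = 1 ✓
b·c: 581/78·(-1/4) + 5/4·(-19/78) + 8/3·1 = 1/2 ✓
b·c²: 581/78·1/16 + 5/4·361/6084 + 8/3·1 = 156061/48672 ≠ 1/3 ⇒ order 2.
b·Ac: 5/4·1/52 + 8/3·(-1747/5148) = -54419/61776 ≠ 1/6

2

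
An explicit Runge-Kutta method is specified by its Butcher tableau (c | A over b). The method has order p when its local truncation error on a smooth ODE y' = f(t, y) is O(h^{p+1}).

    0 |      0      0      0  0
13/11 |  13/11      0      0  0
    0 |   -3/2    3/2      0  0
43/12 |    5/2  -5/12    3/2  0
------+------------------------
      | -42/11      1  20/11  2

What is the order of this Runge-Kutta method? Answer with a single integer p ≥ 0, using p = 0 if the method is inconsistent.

b = (-42/11, 1, 20/11, 2)
c = (0, 13/11, 0, 43/12)
Ac = (0, 0, 39/22, -65/132)
Σ b_i: (-42/11)·1 + 1·1 + 20/11·1 + 2·1 = 1 ✓
b·c: 1·13/11 + 2·43/12 = 551/66 ≠ 1/2 ⇒ order 1.

1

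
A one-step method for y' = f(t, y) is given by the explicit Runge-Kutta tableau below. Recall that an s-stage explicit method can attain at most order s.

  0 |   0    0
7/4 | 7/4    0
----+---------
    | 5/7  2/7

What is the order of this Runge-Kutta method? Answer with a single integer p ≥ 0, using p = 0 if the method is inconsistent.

b = (5/7, 2/7)
c = (0, 7/4)
Σ b_i: 5/7·1 + 2/7·1 = 1 ✓
b·c: 2/7·7/4 = 1/2 ✓; 2 stages ⇒ order 2.

2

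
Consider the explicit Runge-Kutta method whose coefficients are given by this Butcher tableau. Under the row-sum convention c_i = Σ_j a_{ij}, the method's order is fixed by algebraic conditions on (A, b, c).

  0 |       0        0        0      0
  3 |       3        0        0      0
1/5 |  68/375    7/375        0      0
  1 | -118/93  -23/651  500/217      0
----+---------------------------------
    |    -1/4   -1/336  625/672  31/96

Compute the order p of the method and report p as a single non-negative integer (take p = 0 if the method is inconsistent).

4

b = (-1/4, -1/336, 625/672, 31/96)
c = (0, 3, 1/5, 1)
Ac = (0, 0, 7/125, 11/31)
Σ b_i: (-1/4)·1 + (-1/336)·1 + 625/672·1 + 31/96·1 = 1 ✓
b·c: (-1/336)·3 + 625/672·1/5 + 31/96·1 = 1/2 ✓
b·c²: (-1/336)·9 + 625/672·1/25 + 31/96·1 = 1/3 ✓
b·Ac: 625/672·7/125 + 31/96·11/31 = 1/6 ✓
b·c³: (-1/336)·27 + 625/672·1/125 + 31/96·1 = 1/4 ✓
b·(c∘Ac): 625/672·7/625 + 31/96·11/31 = 1/8 ✓
b·Ac²: 625/672·21/125 + 31/96·(-7/31) = 1/12 ✓
b·A²c: 31/96·4/31 = 1/24 ✓; 4 stages ⇒ order 4.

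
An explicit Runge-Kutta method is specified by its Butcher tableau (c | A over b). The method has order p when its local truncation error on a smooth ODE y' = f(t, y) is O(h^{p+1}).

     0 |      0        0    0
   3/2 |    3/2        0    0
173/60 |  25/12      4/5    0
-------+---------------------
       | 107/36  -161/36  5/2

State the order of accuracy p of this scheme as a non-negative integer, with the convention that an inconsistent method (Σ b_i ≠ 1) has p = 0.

2

b = (107/36, -161/36, 5/2)
c = (0, 3/2, 173/60)
Ac = (0, 0, 6/5)
Σ b_i: 107/36·1 + (-161/36)·1 + 5/2·1 = 1 ✓
b·c: (-161/36)·3/2 + 5/2·173/60 = 1/2 ✓
b·c²: (-161/36)·9/4 + 5/2·29929/3600 = 15439/1440 ≠ 1/3 ⇒ order 2.
b·Ac: 5/2·6/5 = 3 ≠ 1/6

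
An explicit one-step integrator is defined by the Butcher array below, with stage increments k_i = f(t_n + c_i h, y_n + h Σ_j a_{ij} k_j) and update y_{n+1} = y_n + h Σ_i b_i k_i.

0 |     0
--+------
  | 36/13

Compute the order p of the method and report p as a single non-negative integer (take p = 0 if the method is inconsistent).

b = (36/13)
c = (0)
Σ b_i: 36/13·1 = 36/13 ≠ 1 ⇒ order 0.

0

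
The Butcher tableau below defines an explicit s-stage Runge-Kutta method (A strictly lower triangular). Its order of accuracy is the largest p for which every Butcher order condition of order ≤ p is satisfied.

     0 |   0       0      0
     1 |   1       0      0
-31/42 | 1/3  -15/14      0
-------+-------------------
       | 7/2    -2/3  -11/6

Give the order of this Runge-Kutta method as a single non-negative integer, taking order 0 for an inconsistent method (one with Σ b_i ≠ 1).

1

b = (7/2, -2/3, -11/6)
c = (0, 1, -31/42)
Ac = (0, 0, -15/14)
Σ b_i: 7/2·1 + (-2/3)·1 + (-11/6)·1 = 1 ✓
b·c: (-2/3)·1 + (-11/6)·(-31/42) = 173/252 ≠ 1/2 ⇒ order 1.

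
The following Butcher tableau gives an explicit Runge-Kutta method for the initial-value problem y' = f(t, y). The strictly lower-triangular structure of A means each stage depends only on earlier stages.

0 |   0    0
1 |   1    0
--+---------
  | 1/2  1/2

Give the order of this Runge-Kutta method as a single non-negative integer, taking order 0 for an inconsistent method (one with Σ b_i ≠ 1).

2

b = (1/2, 1/2)
c = (0, 1)
Σ b_i: 1/2·1 + 1/2·1 = 1 ✓
b·c: 1/2·1 = 1/2 ✓; 2 stages ⇒ order 2.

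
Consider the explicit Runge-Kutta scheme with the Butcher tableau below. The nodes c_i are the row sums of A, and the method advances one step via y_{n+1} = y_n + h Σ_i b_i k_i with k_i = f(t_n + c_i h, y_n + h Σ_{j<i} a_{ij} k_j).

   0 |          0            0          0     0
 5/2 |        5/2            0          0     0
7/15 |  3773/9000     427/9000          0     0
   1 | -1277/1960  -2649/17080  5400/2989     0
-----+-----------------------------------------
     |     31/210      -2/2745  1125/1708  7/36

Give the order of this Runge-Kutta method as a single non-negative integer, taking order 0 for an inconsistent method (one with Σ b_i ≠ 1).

b = (31/210, -2/2745, 1125/1708, 7/36)
c = (0, 5/2, 7/15, 1)
Ac = (0, 0, 427/3600, 51/112)
Σ b_i: 31/210·1 + (-2/2745)·1 + 1125/1708·1 + 7/36·1 = 1 ✓
b·c: (-2/2745)·5/2 + 1125/1708·7/15 + 7/36·1 = 1/2 ✓
b·c²: (-2/2745)·25/4 + 1125/1708·49/225 + 7/36·1 = 1/3 ✓
b·Ac: 1125/1708·427/3600 + 7/36·51/112 = 1/6 ✓
b·c³: (-2/2745)·125/8 + 1125/1708·343/3375 + 7/36·1 = 1/4 ✓
b·(c∘Ac): 1125/1708·2989/54000 + 7/36·51/112 = 1/8 ✓
b·Ac²: 1125/1708·427/1440 + 7/36·(-129/224) = 1/12 ✓
b·A²c: 7/36·3/14 = 1/24 ✓; 4 stages ⇒ order 4.

4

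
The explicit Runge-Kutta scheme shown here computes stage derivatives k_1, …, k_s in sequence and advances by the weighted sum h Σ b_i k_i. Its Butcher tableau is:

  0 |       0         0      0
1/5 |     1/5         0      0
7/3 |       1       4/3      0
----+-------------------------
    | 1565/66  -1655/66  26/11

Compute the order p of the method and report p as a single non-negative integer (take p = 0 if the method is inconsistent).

b = (1565/66, -1655/66, 26/11)
c = (0, 1/5, 7/3)
Ac = (0, 0, 4/15)
Σ b_i: 1565/66·1 + (-1655/66)·1 + 26/11·1 = 1 ✓
b·c: (-1655/66)·1/5 + 26/11·7/3 = 1/2 ✓
b·c²: (-1655/66)·1/25 + 26/11·49/9 = 11747/990 ≠ 1/3 ⇒ order 2.
b·Ac: 26/11·4/15 = 104/165 ≠ 1/6

2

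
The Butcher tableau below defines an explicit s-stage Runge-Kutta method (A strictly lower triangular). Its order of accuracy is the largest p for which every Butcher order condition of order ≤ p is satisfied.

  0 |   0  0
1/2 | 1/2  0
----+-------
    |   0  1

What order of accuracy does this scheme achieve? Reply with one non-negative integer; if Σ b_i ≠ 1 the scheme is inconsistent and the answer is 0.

2

b = (0, 1)
c = (0, 1/2)
Σ b_i: 1·1 = 1 ✓
b·c: 1·1/2 = 1/2 ✓; 2 stages ⇒ order 2.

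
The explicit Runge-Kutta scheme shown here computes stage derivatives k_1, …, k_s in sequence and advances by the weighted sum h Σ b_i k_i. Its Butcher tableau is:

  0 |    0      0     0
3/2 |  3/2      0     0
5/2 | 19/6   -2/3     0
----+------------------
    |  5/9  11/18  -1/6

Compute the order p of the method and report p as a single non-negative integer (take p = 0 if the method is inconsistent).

b = (5/9, 11/18, -1/6)
c = (0, 3/2, 5/2)
Ac = (0, 0, -1)
Σ b_i: 5/9·1 + 11/18·1 + (-1/6)·1 = 1 ✓
b·c: 11/18·3/2 + (-1/6)·5/2 = 1/2 ✓
b·c²: 11/18·9/4 + (-1/6)·25/4 = 1/3 ✓
b·Ac: (-1/6)·(-1) = 1/6 ✓; 3 stages ⇒ order 3.

3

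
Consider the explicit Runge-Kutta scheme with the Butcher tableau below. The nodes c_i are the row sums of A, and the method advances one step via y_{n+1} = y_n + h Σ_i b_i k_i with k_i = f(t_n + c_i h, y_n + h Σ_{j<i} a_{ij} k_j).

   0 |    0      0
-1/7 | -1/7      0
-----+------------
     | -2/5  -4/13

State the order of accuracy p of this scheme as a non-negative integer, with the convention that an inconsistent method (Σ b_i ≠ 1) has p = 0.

b = (-2/5, -4/13)
c = (0, -1/7)
Σ b_i: (-2/5)·1 + (-4/13)·1 = -46/65 ≠ 1 ⇒ order 0.

0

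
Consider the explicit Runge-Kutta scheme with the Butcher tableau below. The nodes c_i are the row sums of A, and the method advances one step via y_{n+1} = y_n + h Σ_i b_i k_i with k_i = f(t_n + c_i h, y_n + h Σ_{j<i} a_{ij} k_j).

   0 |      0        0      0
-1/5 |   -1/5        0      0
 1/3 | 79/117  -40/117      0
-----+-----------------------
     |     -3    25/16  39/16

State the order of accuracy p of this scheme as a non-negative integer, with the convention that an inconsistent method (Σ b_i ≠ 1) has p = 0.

b = (-3, 25/16, 39/16)
c = (0, -1/5, 1/3)
Ac = (0, 0, 8/117)
Σ b_i: (-3)·1 + 25/16·1 + 39/16·1 = 1 ✓
b·c: 25/16·(-1/5) + 39/16·1/3 = 1/2 ✓
b·c²: 25/16·1/25 + 39/16·1/9 = 1/3 ✓
b·Ac: 39/16·8/117 = 1/6 ✓; 3 stages ⇒ order 3.

3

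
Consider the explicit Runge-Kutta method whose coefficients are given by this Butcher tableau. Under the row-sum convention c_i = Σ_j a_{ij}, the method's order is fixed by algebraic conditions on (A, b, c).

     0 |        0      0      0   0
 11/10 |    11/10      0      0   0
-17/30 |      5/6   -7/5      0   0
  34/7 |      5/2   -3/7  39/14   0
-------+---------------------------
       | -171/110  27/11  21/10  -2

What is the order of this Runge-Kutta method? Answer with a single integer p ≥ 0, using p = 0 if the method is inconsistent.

b = (-171/110, 27/11, 21/10, -2)
c = (0, 11/10, -17/30, 34/7)
Ac = (0, 0, -77/50, -41/20)
Σ b_i: (-171/110)·1 + 27/11·1 + 21/10·1 + (-2)·1 = 1 ✓
b·c: 27/11·11/10 + 21/10·(-17/30) + (-2)·34/7 = -5743/700 ≠ 1/2 ⇒ order 1.

1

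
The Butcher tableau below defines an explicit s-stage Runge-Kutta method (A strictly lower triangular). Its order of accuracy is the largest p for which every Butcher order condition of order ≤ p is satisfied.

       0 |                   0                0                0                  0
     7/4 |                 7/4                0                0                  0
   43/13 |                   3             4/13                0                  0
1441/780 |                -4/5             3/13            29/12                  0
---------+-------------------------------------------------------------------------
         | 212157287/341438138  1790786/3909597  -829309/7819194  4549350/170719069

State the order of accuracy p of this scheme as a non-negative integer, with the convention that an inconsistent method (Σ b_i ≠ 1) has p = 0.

b = (212157287/341438138, 1790786/3909597, -829309/7819194, 4549350/170719069)
c = (0, 7/4, 43/13, 1441/780)
Ac = (0, 0, 7/13, 655/78)
Σ b_i: 212157287/341438138·1 + 1790786/3909597·1 + (-829309/7819194)·1 + 4549350/170719069·1 = 1 ✓
b·c: 1790786/3909597·7/4 + (-829309/7819194)·43/13 + 4549350/170719069·1441/780 = 1/2 ✓
b·c²: 1790786/3909597·49/16 + (-829309/7819194)·1849/169 + 4549350/170719069·2076481/608400 = 1/3 ✓
b·Ac: (-829309/7819194)·7/13 + 4549350/170719069·655/78 = 1/6 ✓
b·c³: 1790786/3909597·343/64 + (-829309/7819194)·79507/2197 + 4549350/170719069·2992209121/474552000 = -24090011867/19821656790 ≠ 1/4 ⇒ order 3.
b·(c∘Ac): (-829309/7819194)·301/169 + 4549350/170719069·188771/12168 = 15214313/67766348 ≠ 1/8
b·Ac²: (-829309/7819194)·49/52 + 4549350/170719069·220217/8112 = 4151141888/6658043691 ≠ 1/12
b·A²c: 4549350/170719069·203/156 = 11839975/341438138 ≠ 1/24

3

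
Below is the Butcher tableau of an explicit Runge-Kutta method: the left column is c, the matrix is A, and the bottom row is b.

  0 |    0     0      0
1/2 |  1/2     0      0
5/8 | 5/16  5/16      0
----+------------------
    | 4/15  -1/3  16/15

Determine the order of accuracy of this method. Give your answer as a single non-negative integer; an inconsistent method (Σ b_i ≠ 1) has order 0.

b = (4/15, -1/3, 16/15)
c = (0, 1/2, 5/8)
Ac = (0, 0, 5/32)
Σ b_i: 4/15·1 + (-1/3)·1 + 16/15·1 = 1 ✓
b·c: (-1/3)·1/2 + 16/15·5/8 = 1/2 ✓
b·c²: (-1/3)·1/4 + 16/15·25/64 = 1/3 ✓
b·Ac: 16/15·5/32 = 1/6 ✓; 3 stages ⇒ order 3.

3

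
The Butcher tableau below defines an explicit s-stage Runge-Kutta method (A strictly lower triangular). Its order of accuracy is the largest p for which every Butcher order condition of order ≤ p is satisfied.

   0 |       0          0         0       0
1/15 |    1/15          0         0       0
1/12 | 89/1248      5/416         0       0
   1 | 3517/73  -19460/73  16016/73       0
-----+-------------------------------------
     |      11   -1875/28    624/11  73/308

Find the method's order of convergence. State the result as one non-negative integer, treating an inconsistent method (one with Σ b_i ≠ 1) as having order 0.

4

b = (11, -1875/28, 624/11, 73/308)
c = (0, 1/15, 1/12, 1)
Ac = (0, 0, 1/1248, 112/219)
Σ b_i: 11·1 + (-1875/28)·1 + 624/11·1 + 73/308·1 = 1 ✓
b·c: (-1875/28)·1/15 + 624/11·1/12 + 73/308·1 = 1/2 ✓
b·c²: (-1875/28)·1/225 + 624/11·1/144 + 73/308·1 = 1/3 ✓
b·Ac: 624/11·1/1248 + 73/308·112/219 = 1/6 ✓
b·c³: (-1875/28)·1/3375 + 624/11·1/1728 + 73/308·1 = 1/4 ✓
b·(c∘Ac): 624/11·1/14976 + 73/308·112/219 = 1/8 ✓
b·Ac²: 624/11·1/18720 + 73/308·371/1095 = 1/12 ✓
b·A²c: 73/308·77/438 = 1/24 ✓; 4 stages ⇒ order 4.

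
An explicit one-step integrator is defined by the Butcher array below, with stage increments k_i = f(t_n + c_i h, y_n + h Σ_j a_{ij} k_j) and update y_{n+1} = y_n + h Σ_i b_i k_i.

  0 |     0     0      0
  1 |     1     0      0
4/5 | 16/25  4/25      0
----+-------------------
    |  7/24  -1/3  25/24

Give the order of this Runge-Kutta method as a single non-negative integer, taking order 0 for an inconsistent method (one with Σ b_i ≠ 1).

b = (7/24, -1/3, 25/24)
c = (0, 1, 4/5)
Ac = (0, 0, 4/25)
Σ b_i: 7/24·1 + (-1/3)·1 + 25/24·1 = 1 ✓
b·c: (-1/3)·1 + 25/24·4/5 = 1/2 ✓
b·c²: (-1/3)·1 + 25/24·16/25 = 1/3 ✓
b·Ac: 25/24·4/25 = 1/6 ✓; 3 stages ⇒ order 3.

3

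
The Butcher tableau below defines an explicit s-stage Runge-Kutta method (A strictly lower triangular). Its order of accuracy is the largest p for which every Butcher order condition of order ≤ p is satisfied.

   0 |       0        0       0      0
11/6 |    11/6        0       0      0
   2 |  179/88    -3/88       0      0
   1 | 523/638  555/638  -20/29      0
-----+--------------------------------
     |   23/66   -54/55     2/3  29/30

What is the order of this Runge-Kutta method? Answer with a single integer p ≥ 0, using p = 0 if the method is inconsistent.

4

b = (23/66, -54/55, 2/3, 29/30)
c = (0, 11/6, 2, 1)
Ac = (0, 0, -1/16, 25/116)
Σ b_i: 23/66·1 + (-54/55)·1 + 2/3·1 + 29/30·1 = 1 ✓
b·c: (-54/55)·11/6 + 2/3·2 + 29/30·1 = 1/2 ✓
b·c²: (-54/55)·121/36 + 2/3·4 + 29/30·1 = 1/3 ✓
b·Ac: 2/3·(-1/16) + 29/30·25/116 = 1/6 ✓
b·c³: (-54/55)·1331/216 + 2/3·8 + 29/30·1 = 1/4 ✓
b·(c∘Ac): 2/3·(-1/8) + 29/30·25/116 = 1/8 ✓
b·Ac²: 2/3·(-11/96) + 29/30·115/696 = 1/12 ✓
b·A²c: 29/30·5/116 = 1/24 ✓; 4 stages ⇒ order 4.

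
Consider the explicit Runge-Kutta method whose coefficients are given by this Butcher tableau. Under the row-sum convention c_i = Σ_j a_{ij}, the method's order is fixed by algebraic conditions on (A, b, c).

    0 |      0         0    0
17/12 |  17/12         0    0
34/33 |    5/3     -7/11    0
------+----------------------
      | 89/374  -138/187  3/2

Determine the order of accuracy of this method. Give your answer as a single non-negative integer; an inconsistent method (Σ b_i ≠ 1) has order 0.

b = (89/374, -138/187, 3/2)
c = (0, 17/12, 34/33)
Ac = (0, 0, -119/132)
Σ b_i: 89/374·1 + (-138/187)·1 + 3/2·1 = 1 ✓
b·c: (-138/187)·17/12 + 3/2·34/33 = 1/2 ✓
b·c²: (-138/187)·289/144 + 3/2·1156/1089 = 323/2904 ≠ 1/3 ⇒ order 2.
b·Ac: 3/2·(-119/132) = -119/88 ≠ 1/6

2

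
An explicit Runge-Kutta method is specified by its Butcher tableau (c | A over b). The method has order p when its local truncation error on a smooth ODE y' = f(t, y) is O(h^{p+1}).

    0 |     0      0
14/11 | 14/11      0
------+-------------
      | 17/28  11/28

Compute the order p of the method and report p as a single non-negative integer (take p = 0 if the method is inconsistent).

b = (17/28, 11/28)
c = (0, 14/11)
Σ b_i: 17/28·1 + 11/28·1 = 1 ✓
b·c: 11/28·14/11 = 1/2 ✓; 2 stages ⇒ order 2.

2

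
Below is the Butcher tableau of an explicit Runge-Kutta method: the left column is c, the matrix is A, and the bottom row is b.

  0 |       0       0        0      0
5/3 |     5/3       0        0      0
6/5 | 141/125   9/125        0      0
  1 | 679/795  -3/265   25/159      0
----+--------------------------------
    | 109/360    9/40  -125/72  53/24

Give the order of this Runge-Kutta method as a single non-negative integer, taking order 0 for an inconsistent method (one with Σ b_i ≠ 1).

b = (109/360, 9/40, -125/72, 53/24)
c = (0, 5/3, 6/5, 1)
Ac = (0, 0, 3/25, 9/53)
Σ b_i: 109/360·1 + 9/40·1 + (-125/72)·1 + 53/24·1 = 1 ✓
b·c: 9/40·5/3 + (-125/72)·6/5 + 53/24·1 = 1/2 ✓
b·c²: 9/40·25/9 + (-125/72)·36/25 + 53/24·1 = 1/3 ✓
b·Ac: (-125/72)·3/25 + 53/24·9/53 = 1/6 ✓
b·c³: 9/40·125/27 + (-125/72)·216/125 + 53/24·1 = 1/4 ✓
b·(c∘Ac): (-125/72)·18/125 + 53/24·9/53 = 1/8 ✓
b·Ac²: (-125/72)·1/5 + 53/24·31/159 = 1/12 ✓
b·A²c: 53/24·1/53 = 1/24 ✓; 4 stages ⇒ order 4.

4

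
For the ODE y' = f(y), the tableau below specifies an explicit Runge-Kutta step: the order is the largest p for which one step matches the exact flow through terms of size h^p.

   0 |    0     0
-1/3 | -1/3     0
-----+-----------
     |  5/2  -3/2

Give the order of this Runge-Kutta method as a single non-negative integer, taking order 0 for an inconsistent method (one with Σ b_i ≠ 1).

2

b = (5/2, -3/2)
c = (0, -1/3)
Σ b_i: 5/2·1 + (-3/2)·1 = 1 ✓
b·c: (-3/2)·(-1/3) = 1/2 ✓; 2 stages ⇒ order 2.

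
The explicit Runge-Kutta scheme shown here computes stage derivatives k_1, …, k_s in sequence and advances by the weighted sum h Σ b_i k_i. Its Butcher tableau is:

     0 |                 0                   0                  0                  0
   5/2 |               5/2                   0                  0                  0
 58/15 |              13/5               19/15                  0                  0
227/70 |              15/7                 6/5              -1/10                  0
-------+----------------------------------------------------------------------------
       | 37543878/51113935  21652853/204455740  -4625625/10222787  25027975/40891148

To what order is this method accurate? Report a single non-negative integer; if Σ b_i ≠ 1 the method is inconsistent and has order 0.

3

b = (37543878/51113935, 21652853/204455740, -4625625/10222787, 25027975/40891148)
c = (0, 5/2, 58/15, 227/70)
Ac = (0, 0, 19/6, 196/75)
Σ b_i: 37543878/51113935·1 + 21652853/204455740·1 + (-4625625/10222787)·1 + 25027975/40891148·1 = 1 ✓
b·c: 21652853/204455740·5/2 + (-4625625/10222787)·58/15 + 25027975/40891148·227/70 = 1/2 ✓
b·c²: 21652853/204455740·25/4 + (-4625625/10222787)·3364/225 + 25027975/40891148·51529/4900 = 1/3 ✓
b·Ac: (-4625625/10222787)·19/6 + 25027975/40891148·196/75 = 1/6 ✓
b·c³: 21652853/204455740·125/8 + (-4625625/10222787)·195112/3375 + 25027975/40891148·11697083/343000 = -93536790017/25761423240 ≠ 1/4 ⇒ order 3.
b·(c∘Ac): (-4625625/10222787)·551/45 + 25027975/40891148·3178/375 = -108368159/306683610 ≠ 1/8
b·Ac²: (-4625625/10222787)·95/12 + 25027975/40891148·13511/2250 = 343087559/3680203320 ≠ 1/12
b·A²c: 25027975/40891148·(-19/60) = -95106305/490693776 ≠ 1/24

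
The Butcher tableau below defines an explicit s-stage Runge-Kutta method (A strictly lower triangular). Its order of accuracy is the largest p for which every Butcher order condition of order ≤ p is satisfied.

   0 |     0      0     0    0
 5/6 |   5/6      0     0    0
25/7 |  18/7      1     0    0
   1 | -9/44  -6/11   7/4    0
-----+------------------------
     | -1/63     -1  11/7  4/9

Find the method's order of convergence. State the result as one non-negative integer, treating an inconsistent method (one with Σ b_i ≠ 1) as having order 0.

1

b = (-1/63, -1, 11/7, 4/9)
c = (0, 5/6, 25/7, 1)
Ac = (0, 0, 5/6, 255/44)
Σ b_i: (-1/63)·1 + (-1)·1 + 11/7·1 + 4/9·1 = 1 ✓
b·c: (-1)·5/6 + 11/7·25/7 + 4/9·1 = 4607/882 ≠ 1/2 ⇒ order 1.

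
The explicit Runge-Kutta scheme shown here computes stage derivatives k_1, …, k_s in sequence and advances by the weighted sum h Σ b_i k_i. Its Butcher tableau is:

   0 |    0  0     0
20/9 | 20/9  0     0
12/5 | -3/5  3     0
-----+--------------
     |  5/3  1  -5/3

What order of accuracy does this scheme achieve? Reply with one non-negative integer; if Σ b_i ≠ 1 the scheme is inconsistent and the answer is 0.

b = (5/3, 1, -5/3)
c = (0, 20/9, 12/5)
Ac = (0, 0, 20/3)
Σ b_i: 5/3·1 + 1·1 + (-5/3)·1 = 1 ✓
b·c: 1·20/9 + (-5/3)·12/5 = -16/9 ≠ 1/2 ⇒ order 1.

1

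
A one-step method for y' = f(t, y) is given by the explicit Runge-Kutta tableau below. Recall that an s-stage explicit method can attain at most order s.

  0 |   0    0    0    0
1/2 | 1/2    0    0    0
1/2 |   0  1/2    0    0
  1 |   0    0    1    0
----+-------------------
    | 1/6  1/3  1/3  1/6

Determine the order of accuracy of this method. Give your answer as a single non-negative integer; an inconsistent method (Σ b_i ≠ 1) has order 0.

b = (1/6, 1/3, 1/3, 1/6)
c = (0, 1/2, 1/2, 1)
Ac = (0, 0, 1/4, 1/2)
Σ b_i: 1/6·1 + 1/3·1 + 1/3·1 + 1/6·1 = 1 ✓
b·c: 1/3·1/2 + 1/3·1/2 + 1/6·1 = 1/2 ✓
b·c²: 1/3·1/4 + 1/3·1/4 + 1/6·1 = 1/3 ✓
b·Ac: 1/3·1/4 + 1/6·1/2 = 1/6 ✓
b·c³: 1/3·1/8 + 1/3·1/8 + 1/6·1 = 1/4 ✓
b·(c∘Ac): 1/3·1/8 + 1/6·1/2 = 1/8 ✓
b·Ac²: 1/3·1/8 + 1/6·1/4 = 1/12 ✓
b·A²c: 1/6·1/4 = 1/24 ✓; 4 stages ⇒ order 4.

4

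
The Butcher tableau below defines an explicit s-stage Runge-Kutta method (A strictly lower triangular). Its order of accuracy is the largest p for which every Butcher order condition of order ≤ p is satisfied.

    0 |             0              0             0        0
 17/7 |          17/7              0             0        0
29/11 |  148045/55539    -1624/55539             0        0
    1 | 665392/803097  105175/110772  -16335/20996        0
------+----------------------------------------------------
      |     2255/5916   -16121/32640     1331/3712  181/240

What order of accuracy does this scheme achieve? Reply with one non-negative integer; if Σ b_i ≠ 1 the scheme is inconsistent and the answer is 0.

4

b = (2255/5916, -16121/32640, 1331/3712, 181/240)
c = (0, 17/7, 29/11, 1)
Ac = (0, 0, -232/3267, 415/1629)
Σ b_i: 2255/5916·1 + (-16121/32640)·1 + 1331/3712·1 + 181/240·1 = 1 ✓
b·c: (-16121/32640)·17/7 + 1331/3712·29/11 + 181/240·1 = 1/2 ✓
b·c²: (-16121/32640)·289/49 + 1331/3712·841/121 + 181/240·1 = 1/3 ✓
b·Ac: 1331/3712·(-232/3267) + 181/240·415/1629 = 1/6 ✓
b·c³: (-16121/32640)·4913/343 + 1331/3712·24389/1331 + 181/240·1 = 1/4 ✓
b·(c∘Ac): 1331/3712·(-6728/35937) + 181/240·415/1629 = 1/8 ✓
b·Ac²: 1331/3712·(-3944/22869) + 181/240·2195/11403 = 1/12 ✓
b·A²c: 181/240·10/181 = 1/24 ✓; 4 stages ⇒ order 4.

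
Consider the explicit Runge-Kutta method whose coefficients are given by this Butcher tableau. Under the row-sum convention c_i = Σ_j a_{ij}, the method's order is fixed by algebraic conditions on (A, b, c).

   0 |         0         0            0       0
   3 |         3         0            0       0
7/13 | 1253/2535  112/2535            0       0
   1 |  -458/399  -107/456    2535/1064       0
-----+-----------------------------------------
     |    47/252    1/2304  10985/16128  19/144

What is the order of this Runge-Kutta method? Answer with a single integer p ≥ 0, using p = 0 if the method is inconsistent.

4

b = (47/252, 1/2304, 10985/16128, 19/144)
c = (0, 3, 7/13, 1)
Ac = (0, 0, 112/845, 11/19)
Σ b_i: 47/252·1 + 1/2304·1 + 10985/16128·1 + 19/144·1 = 1 ✓
b·c: 1/2304·3 + 10985/16128·7/13 + 19/144·1 = 1/2 ✓
b·c²: 1/2304·9 + 10985/16128·49/169 + 19/144·1 = 1/3 ✓
b·Ac: 10985/16128·112/845 + 19/144·11/19 = 1/6 ✓
b·c³: 1/2304·27 + 10985/16128·343/2197 + 19/144·1 = 1/4 ✓
b·(c∘Ac): 10985/16128·784/10985 + 19/144·11/19 = 1/8 ✓
b·Ac²: 10985/16128·336/845 + 19/144·(-27/19) = 1/12 ✓
b·A²c: 19/144·6/19 = 1/24 ✓; 4 stages ⇒ order 4.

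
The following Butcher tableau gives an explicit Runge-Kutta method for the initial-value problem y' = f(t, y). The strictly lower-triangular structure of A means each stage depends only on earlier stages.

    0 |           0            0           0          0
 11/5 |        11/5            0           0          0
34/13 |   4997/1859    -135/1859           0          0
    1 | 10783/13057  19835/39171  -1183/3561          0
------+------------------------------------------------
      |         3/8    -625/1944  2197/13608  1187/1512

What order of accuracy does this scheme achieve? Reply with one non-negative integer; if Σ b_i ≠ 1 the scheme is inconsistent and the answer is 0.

b = (3/8, -625/1944, 2197/13608, 1187/1512)
c = (0, 11/5, 34/13, 1)
Ac = (0, 0, -27/169, 291/1187)
Σ b_i: 3/8·1 + (-625/1944)·1 + 2197/13608·1 + 1187/1512·1 = 1 ✓
b·c: (-625/1944)·11/5 + 2197/13608·34/13 + 1187/1512·1 = 1/2 ✓
b·c²: (-625/1944)·121/25 + 2197/13608·1156/169 + 1187/1512·1 = 1/3 ✓
b·Ac: 2197/13608·(-27/169) + 1187/1512·291/1187 = 1/6 ✓
b·c³: (-625/1944)·1331/125 + 2197/13608·39304/2197 + 1187/1512·1 = 1/4 ✓
b·(c∘Ac): 2197/13608·(-918/2197) + 1187/1512·291/1187 = 1/8 ✓
b·Ac²: 2197/13608·(-297/845) + 1187/1512·1059/5935 = 1/12 ✓
b·A²c: 1187/1512·63/1187 = 1/24 ✓; 4 stages ⇒ order 4.

4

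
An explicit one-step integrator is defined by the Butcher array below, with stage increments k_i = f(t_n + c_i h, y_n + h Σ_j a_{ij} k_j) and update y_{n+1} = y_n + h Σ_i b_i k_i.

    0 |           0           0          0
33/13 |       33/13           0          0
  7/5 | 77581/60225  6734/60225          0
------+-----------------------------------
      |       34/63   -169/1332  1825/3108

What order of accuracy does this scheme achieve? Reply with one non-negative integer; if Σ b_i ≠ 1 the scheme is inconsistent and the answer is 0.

b = (34/63, -169/1332, 1825/3108)
c = (0, 33/13, 7/5)
Ac = (0, 0, 518/1825)
Σ b_i: 34/63·1 + (-169/1332)·1 + 1825/3108·1 = 1 ✓
b·c: (-169/1332)·33/13 + 1825/3108·7/5 = 1/2 ✓
b·c²: (-169/1332)·1089/169 + 1825/3108·49/25 = 1/3 ✓
b·Ac: 1825/3108·518/1825 = 1/6 ✓; 3 stages ⇒ order 3.

3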